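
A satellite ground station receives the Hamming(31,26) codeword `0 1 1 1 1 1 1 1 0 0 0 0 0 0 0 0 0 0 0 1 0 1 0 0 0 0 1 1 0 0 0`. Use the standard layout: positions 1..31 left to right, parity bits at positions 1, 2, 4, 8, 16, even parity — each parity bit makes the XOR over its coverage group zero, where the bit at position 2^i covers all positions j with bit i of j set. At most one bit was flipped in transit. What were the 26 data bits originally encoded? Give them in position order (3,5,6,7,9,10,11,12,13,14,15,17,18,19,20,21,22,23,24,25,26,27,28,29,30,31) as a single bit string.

s1: b1⊕b3⊕b5⊕b7⊕b9⊕b11⊕b13⊕b15⊕b17⊕b19⊕b21⊕b23⊕b25⊕b27⊕b29⊕b31 = 0⊕1⊕1⊕1⊕0⊕0⊕0⊕0⊕0⊕0⊕0⊕0⊕0⊕1⊕0⊕0 = 0
s2: b2⊕b3⊕b6⊕b7⊕b10⊕b11⊕b14⊕b15⊕b18⊕b19⊕b22⊕b23⊕b26⊕b27⊕b30⊕b31 = 1⊕1⊕1⊕1⊕0⊕0⊕0⊕0⊕0⊕0⊕1⊕0⊕0⊕1⊕0⊕0 = 0
s4: b4⊕b5⊕b6⊕b7⊕b12⊕b13⊕b14⊕b15⊕b20⊕b21⊕b22⊕b23⊕b28⊕b29⊕b30⊕b31 = 1⊕1⊕1⊕1⊕0⊕0⊕0⊕0⊕1⊕0⊕1⊕0⊕1⊕0⊕0⊕0 = 1
s8: b8⊕b9⊕b10⊕b11⊕b12⊕b13⊕b14⊕b15⊕b24⊕b25⊕b26⊕b27⊕b28⊕b29⊕b30⊕b31 = 1⊕0⊕0⊕0⊕0⊕0⊕0⊕0⊕0⊕0⊕0⊕1⊕1⊕0⊕0⊕0 = 1
s16: b16⊕b17⊕b18⊕b19⊕b20⊕b21⊕b22⊕b23⊕b24⊕b25⊕b26⊕b27⊕b28⊕b29⊕b30⊕b31 = 0⊕0⊕0⊕0⊕1⊕0⊕1⊕0⊕0⊕0⊕0⊕1⊕1⊕0⊕0⊕0 = 0
Syndrome (s16...s1) = 01100 → position 12.
Flip bit 12: corrected codeword = 0111111100010000000101000011000
Data bits at positions 3,5,6,7,9,10,11,12,13,14,15,17,18,19,20,21,22,23,24,25,26,27,28,29,30,31: 11110001000000101000011000

11110001000000101000011000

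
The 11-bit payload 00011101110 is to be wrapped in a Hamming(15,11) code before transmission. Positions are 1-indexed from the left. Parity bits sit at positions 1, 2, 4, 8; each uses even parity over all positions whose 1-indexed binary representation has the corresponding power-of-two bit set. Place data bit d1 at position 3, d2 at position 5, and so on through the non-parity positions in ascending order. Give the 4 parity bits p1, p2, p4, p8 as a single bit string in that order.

Place data bits at non-power-of-two positions: b3=0, b5=0, b6=0, b7=1, b9=1, b10=1, b11=0, b12=1, b13=1, b14=1, b15=0.
p1 = XOR of data positions {3,5,7,9,11,13,15} = 0⊕0⊕1⊕1⊕0⊕1⊕0 = 1
p2 = XOR of data positions {3,6,7,10,11,14,15} = 0⊕0⊕1⊕1⊕0⊕1⊕0 = 1
p4 = XOR of data positions {5,6,7,12,13,14,15} = 0⊕0⊕1⊕1⊕1⊕1⊕0 = 0
p8 = XOR of data positions {9,10,11,12,13,14,15} = 1⊕1⊕0⊕1⊕1⊕1⊕0 = 1
Parity bits p1,p2,p4,p8 = 1101

1101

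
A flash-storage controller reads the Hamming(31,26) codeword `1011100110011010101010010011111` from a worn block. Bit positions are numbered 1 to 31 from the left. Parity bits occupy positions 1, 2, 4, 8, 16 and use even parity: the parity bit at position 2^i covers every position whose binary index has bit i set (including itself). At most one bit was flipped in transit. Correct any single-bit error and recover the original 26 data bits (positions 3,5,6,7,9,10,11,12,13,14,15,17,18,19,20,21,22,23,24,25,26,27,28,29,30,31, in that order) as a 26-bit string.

s1: b1⊕b3⊕b5⊕b7⊕b9⊕b11⊕b13⊕b15⊕b17⊕b19⊕b21⊕b23⊕b25⊕b27⊕b29⊕b31 = 1⊕1⊕1⊕0⊕1⊕0⊕1⊕1⊕1⊕1⊕1⊕0⊕0⊕1⊕1⊕1 = 0
s2: b2⊕b3⊕b6⊕b7⊕b10⊕b11⊕b14⊕b15⊕b18⊕b19⊕b22⊕b23⊕b26⊕b27⊕b30⊕b31 = 0⊕1⊕0⊕0⊕0⊕0⊕0⊕1⊕0⊕1⊕0⊕0⊕0⊕1⊕1⊕1 = 0
s4: b4⊕b5⊕b6⊕b7⊕b12⊕b13⊕b14⊕b15⊕b20⊕b21⊕b22⊕b23⊕b28⊕b29⊕b30⊕b31 = 1⊕1⊕0⊕0⊕1⊕1⊕0⊕1⊕0⊕1⊕0⊕0⊕1⊕1⊕1⊕1 = 0
s8: b8⊕b9⊕b10⊕b11⊕b12⊕b13⊕b14⊕b15⊕b24⊕b25⊕b26⊕b27⊕b28⊕b29⊕b30⊕b31 = 1⊕1⊕0⊕0⊕1⊕1⊕0⊕1⊕1⊕0⊕0⊕1⊕1⊕1⊕1⊕1 = 1
s16: b16⊕b17⊕b18⊕b19⊕b20⊕b21⊕b22⊕b23⊕b24⊕b25⊕b26⊕b27⊕b28⊕b29⊕b30⊕b31 = 0⊕1⊕0⊕1⊕0⊕1⊕0⊕0⊕1⊕0⊕0⊕1⊕1⊕1⊕1⊕1 = 1
Syndrome (s16...s1) = 11000 → position 24.
Flip bit 24: corrected codeword = 1011100110011010101010000011111
Data bits at positions 3,5,6,7,9,10,11,12,13,14,15,17,18,19,20,21,22,23,24,25,26,27,28,29,30,31: 11001001101101010000011111

11001001101101010000011111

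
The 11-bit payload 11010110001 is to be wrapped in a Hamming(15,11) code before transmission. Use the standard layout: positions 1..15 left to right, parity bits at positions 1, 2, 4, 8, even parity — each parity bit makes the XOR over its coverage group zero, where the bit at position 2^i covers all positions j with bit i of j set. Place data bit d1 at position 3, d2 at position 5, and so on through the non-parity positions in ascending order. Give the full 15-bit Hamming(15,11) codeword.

Place data bits at non-power-of-two positions: b3=1, b5=1, b6=0, b7=1, b9=0, b10=1, b11=1, b12=0, b13=0, b14=0, b15=1.
p1 = XOR of data positions {3,5,7,9,11,13,15} = 1⊕1⊕1⊕0⊕1⊕0⊕1 = 1
p2 = XOR of data positions {3,6,7,10,11,14,15} = 1⊕0⊕1⊕1⊕1⊕0⊕1 = 1
p4 = XOR of data positions {5,6,7,12,13,14,15} = 1⊕0⊕1⊕0⊕0⊕0⊕1 = 1
p8 = XOR of data positions {9,10,11,12,13,14,15} = 0⊕1⊕1⊕0⊕0⊕0⊕1 = 1
Codeword b1..b15 = 111110110110001

111110110110001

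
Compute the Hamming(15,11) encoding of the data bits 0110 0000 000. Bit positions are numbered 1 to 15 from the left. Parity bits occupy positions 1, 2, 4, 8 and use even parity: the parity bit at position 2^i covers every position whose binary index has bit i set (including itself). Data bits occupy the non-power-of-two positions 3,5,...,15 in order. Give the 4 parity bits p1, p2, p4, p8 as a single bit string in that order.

Place data bits at non-power-of-two positions: b3=0, b5=1, b6=1, b7=0, b9=0, b10=0, b11=0, b12=0, b13=0, b14=0, b15=0.
p1 = XOR of data positions {3,5,7,9,11,13,15} = 0⊕1⊕0⊕0⊕0⊕0⊕0 = 1
p2 = XOR of data positions {3,6,7,10,11,14,15} = 0⊕1⊕0⊕0⊕0⊕0⊕0 = 1
p4 = XOR of data positions {5,6,7,12,13,14,15} = 1⊕1⊕0⊕0⊕0⊕0⊕0 = 0
p8 = XOR of data positions {9,10,11,12,13,14,15} = 0⊕0⊕0⊕0⊕0⊕0⊕0 = 0
Parity bits p1,p2,p4,p8 = 1100

1100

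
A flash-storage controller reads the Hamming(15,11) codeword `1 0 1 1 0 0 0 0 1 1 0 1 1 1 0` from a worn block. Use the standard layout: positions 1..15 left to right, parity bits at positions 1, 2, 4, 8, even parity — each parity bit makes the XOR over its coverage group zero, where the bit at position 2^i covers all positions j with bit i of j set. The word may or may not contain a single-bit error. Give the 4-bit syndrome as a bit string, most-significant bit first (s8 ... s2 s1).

s1: b1⊕b3⊕b5⊕b7⊕b9⊕b11⊕b13⊕b15 = 1⊕1⊕0⊕0⊕1⊕0⊕1⊕0 = 0
s2: b2⊕b3⊕b6⊕b7⊕b10⊕b11⊕b14⊕b15 = 0⊕1⊕0⊕0⊕1⊕0⊕1⊕0 = 1
s4: b4⊕b5⊕b6⊕b7⊕b12⊕b13⊕b14⊕b15 = 1⊕0⊕0⊕0⊕1⊕1⊕1⊕0 = 0
s8: b8⊕b9⊕b10⊕b11⊕b12⊕b13⊕b14⊕b15 = 0⊕1⊕1⊕0⊕1⊕1⊕1⊕0 = 1
Syndrome (s8...s1) = 1010 → position 10.

1010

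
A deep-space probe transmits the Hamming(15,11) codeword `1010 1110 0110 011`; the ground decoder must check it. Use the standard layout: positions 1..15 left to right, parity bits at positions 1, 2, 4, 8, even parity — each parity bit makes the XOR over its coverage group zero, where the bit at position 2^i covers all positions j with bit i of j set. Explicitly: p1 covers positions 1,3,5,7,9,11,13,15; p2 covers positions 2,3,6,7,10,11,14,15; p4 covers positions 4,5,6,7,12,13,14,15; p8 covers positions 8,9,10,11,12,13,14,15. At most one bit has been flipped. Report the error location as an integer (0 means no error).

6

s1: b1⊕b3⊕b5⊕b7⊕b9⊕b11⊕b13⊕b15 = 1⊕1⊕1⊕1⊕0⊕1⊕0⊕1 = 0
s2: b2⊕b3⊕b6⊕b7⊕b10⊕b11⊕b14⊕b15 = 0⊕1⊕1⊕1⊕1⊕1⊕1⊕1 = 1
s4: b4⊕b5⊕b6⊕b7⊕b12⊕b13⊕b14⊕b15 = 0⊕1⊕1⊕1⊕0⊕0⊕1⊕1 = 1
s8: b8⊕b9⊕b10⊕b11⊕b12⊕b13⊕b14⊕b15 = 0⊕0⊕1⊕1⊕0⊕0⊕1⊕1 = 0
Syndrome (s8...s1) = 0110 → position 6.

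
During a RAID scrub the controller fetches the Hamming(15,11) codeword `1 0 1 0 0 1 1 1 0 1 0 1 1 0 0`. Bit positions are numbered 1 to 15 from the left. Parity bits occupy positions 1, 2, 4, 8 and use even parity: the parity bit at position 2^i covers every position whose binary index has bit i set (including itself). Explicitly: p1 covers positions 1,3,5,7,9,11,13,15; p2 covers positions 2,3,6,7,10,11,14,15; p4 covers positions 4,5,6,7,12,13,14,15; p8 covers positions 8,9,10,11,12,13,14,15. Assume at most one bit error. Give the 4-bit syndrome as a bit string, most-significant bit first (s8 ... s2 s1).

0000

s1: b1⊕b3⊕b5⊕b7⊕b9⊕b11⊕b13⊕b15 = 1⊕1⊕0⊕1⊕0⊕0⊕1⊕0 = 0
s2: b2⊕b3⊕b6⊕b7⊕b10⊕b11⊕b14⊕b15 = 0⊕1⊕1⊕1⊕1⊕0⊕0⊕0 = 0
s4: b4⊕b5⊕b6⊕b7⊕b12⊕b13⊕b14⊕b15 = 0⊕0⊕1⊕1⊕1⊕1⊕0⊕0 = 0
s8: b8⊕b9⊕b10⊕b11⊕b12⊕b13⊕b14⊕b15 = 1⊕0⊕1⊕0⊕1⊕1⊕0⊕0 = 0
Syndrome (s8...s1) = 0000 → position 0 (no error).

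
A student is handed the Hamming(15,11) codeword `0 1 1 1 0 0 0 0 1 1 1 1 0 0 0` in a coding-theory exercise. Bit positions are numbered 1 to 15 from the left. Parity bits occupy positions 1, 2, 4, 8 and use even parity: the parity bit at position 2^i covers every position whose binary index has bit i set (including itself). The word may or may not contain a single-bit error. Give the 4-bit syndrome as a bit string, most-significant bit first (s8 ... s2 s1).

0001

s1: b1⊕b3⊕b5⊕b7⊕b9⊕b11⊕b13⊕b15 = 0⊕1⊕0⊕0⊕1⊕1⊕0⊕0 = 1
s2: b2⊕b3⊕b6⊕b7⊕b10⊕b11⊕b14⊕b15 = 1⊕1⊕0⊕0⊕1⊕1⊕0⊕0 = 0
s4: b4⊕b5⊕b6⊕b7⊕b12⊕b13⊕b14⊕b15 = 1⊕0⊕0⊕0⊕1⊕0⊕0⊕0 = 0
s8: b8⊕b9⊕b10⊕b11⊕b12⊕b13⊕b14⊕b15 = 0⊕1⊕1⊕1⊕1⊕0⊕0⊕0 = 0
Syndrome (s8...s1) = 0001 → position 1.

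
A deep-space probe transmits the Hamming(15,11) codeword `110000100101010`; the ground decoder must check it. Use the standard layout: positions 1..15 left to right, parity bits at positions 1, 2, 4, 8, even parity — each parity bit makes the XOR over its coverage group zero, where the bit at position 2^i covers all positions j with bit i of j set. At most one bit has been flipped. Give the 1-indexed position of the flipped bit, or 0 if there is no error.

12

s1: b1⊕b3⊕b5⊕b7⊕b9⊕b11⊕b13⊕b15 = 1⊕0⊕0⊕1⊕0⊕0⊕0⊕0 = 0
s2: b2⊕b3⊕b6⊕b7⊕b10⊕b11⊕b14⊕b15 = 1⊕0⊕0⊕1⊕1⊕0⊕1⊕0 = 0
s4: b4⊕b5⊕b6⊕b7⊕b12⊕b13⊕b14⊕b15 = 0⊕0⊕0⊕1⊕1⊕0⊕1⊕0 = 1
s8: b8⊕b9⊕b10⊕b11⊕b12⊕b13⊕b14⊕b15 = 0⊕0⊕1⊕0⊕1⊕0⊕1⊕0 = 1
Syndrome (s8...s1) = 1100 → position 12.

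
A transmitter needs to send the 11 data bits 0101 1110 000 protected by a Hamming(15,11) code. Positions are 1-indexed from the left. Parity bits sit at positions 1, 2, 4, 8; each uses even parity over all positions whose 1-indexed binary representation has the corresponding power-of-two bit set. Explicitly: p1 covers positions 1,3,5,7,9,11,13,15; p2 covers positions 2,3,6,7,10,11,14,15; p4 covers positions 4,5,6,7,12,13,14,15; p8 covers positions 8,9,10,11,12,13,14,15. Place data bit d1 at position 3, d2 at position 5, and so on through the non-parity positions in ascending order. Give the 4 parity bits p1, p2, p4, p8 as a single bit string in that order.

0101

Place data bits at non-power-of-two positions: b3=0, b5=1, b6=0, b7=1, b9=1, b10=1, b11=1, b12=0, b13=0, b14=0, b15=0.
p1 = XOR of data positions {3,5,7,9,11,13,15} = 0⊕1⊕1⊕1⊕1⊕0⊕0 = 0
p2 = XOR of data positions {3,6,7,10,11,14,15} = 0⊕0⊕1⊕1⊕1⊕0⊕0 = 1
p4 = XOR of data positions {5,6,7,12,13,14,15} = 1⊕0⊕1⊕0⊕0⊕0⊕0 = 0
p8 = XOR of data positions {9,10,11,12,13,14,15} = 1⊕1⊕1⊕0⊕0⊕0⊕0 = 1
Parity bits p1,p2,p4,p8 = 0101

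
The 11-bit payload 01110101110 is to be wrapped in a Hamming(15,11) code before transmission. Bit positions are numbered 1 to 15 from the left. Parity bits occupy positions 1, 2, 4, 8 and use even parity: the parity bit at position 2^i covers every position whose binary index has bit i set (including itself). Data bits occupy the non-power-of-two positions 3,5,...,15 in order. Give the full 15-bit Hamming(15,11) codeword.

Place data bits at non-power-of-two positions: b3=0, b5=1, b6=1, b7=1, b9=0, b10=1, b11=0, b12=1, b13=1, b14=1, b15=0.
p1 = XOR of data positions {3,5,7,9,11,13,15} = 0⊕1⊕1⊕0⊕0⊕1⊕0 = 1
p2 = XOR of data positions {3,6,7,10,11,14,15} = 0⊕1⊕1⊕1⊕0⊕1⊕0 = 0
p4 = XOR of data positions {5,6,7,12,13,14,15} = 1⊕1⊕1⊕1⊕1⊕1⊕0 = 0
p8 = XOR of data positions {9,10,11,12,13,14,15} = 0⊕1⊕0⊕1⊕1⊕1⊕0 = 0
Codeword b1..b15 = 100011100101110

100011100101110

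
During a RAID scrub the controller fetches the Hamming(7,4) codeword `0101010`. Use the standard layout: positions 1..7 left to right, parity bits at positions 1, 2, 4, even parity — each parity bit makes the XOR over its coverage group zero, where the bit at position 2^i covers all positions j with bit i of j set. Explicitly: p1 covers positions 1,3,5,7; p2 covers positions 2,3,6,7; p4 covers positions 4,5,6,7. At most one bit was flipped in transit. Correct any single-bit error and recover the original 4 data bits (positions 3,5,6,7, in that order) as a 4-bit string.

0010

s1: b1⊕b3⊕b5⊕b7 = 0⊕0⊕0⊕0 = 0
s2: b2⊕b3⊕b6⊕b7 = 1⊕0⊕1⊕0 = 0
s4: b4⊕b5⊕b6⊕b7 = 1⊕0⊕1⊕0 = 0
Syndrome (s4...s1) = 000 → position 0 (no error).
No correction needed.
Data bits at positions 3,5,6,7: 0010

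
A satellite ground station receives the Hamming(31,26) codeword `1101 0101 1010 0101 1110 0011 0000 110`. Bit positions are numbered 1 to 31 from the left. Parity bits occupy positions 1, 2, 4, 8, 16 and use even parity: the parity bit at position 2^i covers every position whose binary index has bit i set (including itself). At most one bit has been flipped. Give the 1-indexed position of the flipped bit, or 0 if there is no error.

s1: b1⊕b3⊕b5⊕b7⊕b9⊕b11⊕b13⊕b15⊕b17⊕b19⊕b21⊕b23⊕b25⊕b27⊕b29⊕b31 = 1⊕0⊕0⊕0⊕1⊕1⊕0⊕0⊕1⊕1⊕0⊕1⊕0⊕0⊕1⊕0 = 1
s2: b2⊕b3⊕b6⊕b7⊕b10⊕b11⊕b14⊕b15⊕b18⊕b19⊕b22⊕b23⊕b26⊕b27⊕b30⊕b31 = 1⊕0⊕1⊕0⊕0⊕1⊕1⊕0⊕1⊕1⊕0⊕1⊕0⊕0⊕1⊕0 = 0
s4: b4⊕b5⊕b6⊕b7⊕b12⊕b13⊕b14⊕b15⊕b20⊕b21⊕b22⊕b23⊕b28⊕b29⊕b30⊕b31 = 1⊕0⊕1⊕0⊕0⊕0⊕1⊕0⊕0⊕0⊕0⊕1⊕0⊕1⊕1⊕0 = 0
s8: b8⊕b9⊕b10⊕b11⊕b12⊕b13⊕b14⊕b15⊕b24⊕b25⊕b26⊕b27⊕b28⊕b29⊕b30⊕b31 = 1⊕1⊕0⊕1⊕0⊕0⊕1⊕0⊕1⊕0⊕0⊕0⊕0⊕1⊕1⊕0 = 1
s16: b16⊕b17⊕b18⊕b19⊕b20⊕b21⊕b22⊕b23⊕b24⊕b25⊕b26⊕b27⊕b28⊕b29⊕b30⊕b31 = 1⊕1⊕1⊕1⊕0⊕0⊕0⊕1⊕1⊕0⊕0⊕0⊕0⊕1⊕1⊕0 = 0
Syndrome (s16...s1) = 01001 → position 9.

9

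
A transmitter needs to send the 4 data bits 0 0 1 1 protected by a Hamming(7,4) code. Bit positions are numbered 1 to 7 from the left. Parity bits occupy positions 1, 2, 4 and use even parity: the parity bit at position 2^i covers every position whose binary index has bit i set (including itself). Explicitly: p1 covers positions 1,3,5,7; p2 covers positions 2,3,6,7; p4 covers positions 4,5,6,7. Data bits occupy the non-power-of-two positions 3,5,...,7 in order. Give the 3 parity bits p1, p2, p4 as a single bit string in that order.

Place data bits at non-power-of-two positions: b3=0, b5=0, b6=1, b7=1.
p1 = XOR of data positions {3,5,7} = 0⊕0⊕1 = 1
p2 = XOR of data positions {3,6,7} = 0⊕1⊕1 = 0
p4 = XOR of data positions {5,6,7} = 0⊕1⊕1 = 0
Parity bits p1,p2,p4 = 100

100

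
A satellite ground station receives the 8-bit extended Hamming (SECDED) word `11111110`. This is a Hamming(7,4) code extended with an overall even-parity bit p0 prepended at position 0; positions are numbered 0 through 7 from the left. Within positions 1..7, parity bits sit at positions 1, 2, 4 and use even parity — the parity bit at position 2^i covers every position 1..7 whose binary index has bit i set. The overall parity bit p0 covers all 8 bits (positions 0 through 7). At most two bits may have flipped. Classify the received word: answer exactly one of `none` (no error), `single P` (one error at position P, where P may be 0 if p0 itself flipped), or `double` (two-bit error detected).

single 7

s1: b1⊕b3⊕b5⊕b7 = 1⊕1⊕1⊕0 = 1
s2: b2⊕b3⊕b6⊕b7 = 1⊕1⊕1⊕0 = 1
s4: b4⊕b5⊕b6⊕b7 = 1⊕1⊕1⊕0 = 1
Syndrome (s4...s1) = 111 → position 7.
Overall parity (XOR of all 8 bits, including p0): 1⊕1⊕1⊕1⊕1⊕1⊕1⊕0 = 1
Overall=1, syndrome position=7 → single-bit error at position 7.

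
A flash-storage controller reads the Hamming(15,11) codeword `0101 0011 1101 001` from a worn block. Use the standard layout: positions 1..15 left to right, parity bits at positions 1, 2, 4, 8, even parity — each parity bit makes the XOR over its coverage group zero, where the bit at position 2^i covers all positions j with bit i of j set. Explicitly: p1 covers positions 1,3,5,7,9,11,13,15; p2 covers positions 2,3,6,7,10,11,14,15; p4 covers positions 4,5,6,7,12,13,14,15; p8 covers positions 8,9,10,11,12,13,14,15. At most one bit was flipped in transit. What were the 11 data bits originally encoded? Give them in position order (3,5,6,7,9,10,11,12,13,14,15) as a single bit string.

s1: b1⊕b3⊕b5⊕b7⊕b9⊕b11⊕b13⊕b15 = 0⊕0⊕0⊕1⊕1⊕0⊕0⊕1 = 1
s2: b2⊕b3⊕b6⊕b7⊕b10⊕b11⊕b14⊕b15 = 1⊕0⊕0⊕1⊕1⊕0⊕0⊕1 = 0
s4: b4⊕b5⊕b6⊕b7⊕b12⊕b13⊕b14⊕b15 = 1⊕0⊕0⊕1⊕1⊕0⊕0⊕1 = 0
s8: b8⊕b9⊕b10⊕b11⊕b12⊕b13⊕b14⊕b15 = 1⊕1⊕1⊕0⊕1⊕0⊕0⊕1 = 1
Syndrome (s8...s1) = 1001 → position 9.
Flip bit 9: corrected codeword = 010100110101001
Data bits at positions 3,5,6,7,9,10,11,12,13,14,15: 00010101001

00010101001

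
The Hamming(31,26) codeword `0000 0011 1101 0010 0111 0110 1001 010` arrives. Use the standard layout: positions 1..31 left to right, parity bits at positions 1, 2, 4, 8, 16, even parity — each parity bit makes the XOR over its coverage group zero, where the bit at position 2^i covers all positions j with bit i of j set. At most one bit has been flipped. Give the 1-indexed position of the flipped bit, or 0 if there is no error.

s1: b1⊕b3⊕b5⊕b7⊕b9⊕b11⊕b13⊕b15⊕b17⊕b19⊕b21⊕b23⊕b25⊕b27⊕b29⊕b31 = 0⊕0⊕0⊕1⊕1⊕0⊕0⊕1⊕0⊕1⊕0⊕1⊕1⊕0⊕0⊕0 = 0
s2: b2⊕b3⊕b6⊕b7⊕b10⊕b11⊕b14⊕b15⊕b18⊕b19⊕b22⊕b23⊕b26⊕b27⊕b30⊕b31 = 0⊕0⊕0⊕1⊕1⊕0⊕0⊕1⊕1⊕1⊕1⊕1⊕0⊕0⊕1⊕0 = 0
s4: b4⊕b5⊕b6⊕b7⊕b12⊕b13⊕b14⊕b15⊕b20⊕b21⊕b22⊕b23⊕b28⊕b29⊕b30⊕b31 = 0⊕0⊕0⊕1⊕1⊕0⊕0⊕1⊕1⊕0⊕1⊕1⊕1⊕0⊕1⊕0 = 0
s8: b8⊕b9⊕b10⊕b11⊕b12⊕b13⊕b14⊕b15⊕b24⊕b25⊕b26⊕b27⊕b28⊕b29⊕b30⊕b31 = 1⊕1⊕1⊕0⊕1⊕0⊕0⊕1⊕0⊕1⊕0⊕0⊕1⊕0⊕1⊕0 = 0
s16: b16⊕b17⊕b18⊕b19⊕b20⊕b21⊕b22⊕b23⊕b24⊕b25⊕b26⊕b27⊕b28⊕b29⊕b30⊕b31 = 0⊕0⊕1⊕1⊕1⊕0⊕1⊕1⊕0⊕1⊕0⊕0⊕1⊕0⊕1⊕0 = 0
Syndrome (s16...s1) = 00000 → position 0 (no error).

0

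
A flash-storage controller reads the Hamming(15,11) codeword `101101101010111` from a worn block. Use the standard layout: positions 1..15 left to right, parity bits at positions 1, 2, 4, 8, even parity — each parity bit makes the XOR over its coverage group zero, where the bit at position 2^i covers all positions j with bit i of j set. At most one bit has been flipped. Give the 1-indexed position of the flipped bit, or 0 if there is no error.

s1: b1⊕b3⊕b5⊕b7⊕b9⊕b11⊕b13⊕b15 = 1⊕1⊕0⊕1⊕1⊕1⊕1⊕1 = 1
s2: b2⊕b3⊕b6⊕b7⊕b10⊕b11⊕b14⊕b15 = 0⊕1⊕1⊕1⊕0⊕1⊕1⊕1 = 0
s4: b4⊕b5⊕b6⊕b7⊕b12⊕b13⊕b14⊕b15 = 1⊕0⊕1⊕1⊕0⊕1⊕1⊕1 = 0
s8: b8⊕b9⊕b10⊕b11⊕b12⊕b13⊕b14⊕b15 = 0⊕1⊕0⊕1⊕0⊕1⊕1⊕1 = 1
Syndrome (s8...s1) = 1001 → position 9.

9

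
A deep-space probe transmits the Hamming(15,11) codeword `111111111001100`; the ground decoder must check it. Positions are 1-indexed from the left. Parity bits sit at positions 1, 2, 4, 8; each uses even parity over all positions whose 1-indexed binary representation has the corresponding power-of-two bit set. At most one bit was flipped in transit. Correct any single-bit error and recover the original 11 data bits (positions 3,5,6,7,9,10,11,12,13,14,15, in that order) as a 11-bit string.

11111001100

s1: b1⊕b3⊕b5⊕b7⊕b9⊕b11⊕b13⊕b15 = 1⊕1⊕1⊕1⊕1⊕0⊕1⊕0 = 0
s2: b2⊕b3⊕b6⊕b7⊕b10⊕b11⊕b14⊕b15 = 1⊕1⊕1⊕1⊕0⊕0⊕0⊕0 = 0
s4: b4⊕b5⊕b6⊕b7⊕b12⊕b13⊕b14⊕b15 = 1⊕1⊕1⊕1⊕1⊕1⊕0⊕0 = 0
s8: b8⊕b9⊕b10⊕b11⊕b12⊕b13⊕b14⊕b15 = 1⊕1⊕0⊕0⊕1⊕1⊕0⊕0 = 0
Syndrome (s8...s1) = 0000 → position 0 (no error).
No correction needed.
Data bits at positions 3,5,6,7,9,10,11,12,13,14,15: 11111001100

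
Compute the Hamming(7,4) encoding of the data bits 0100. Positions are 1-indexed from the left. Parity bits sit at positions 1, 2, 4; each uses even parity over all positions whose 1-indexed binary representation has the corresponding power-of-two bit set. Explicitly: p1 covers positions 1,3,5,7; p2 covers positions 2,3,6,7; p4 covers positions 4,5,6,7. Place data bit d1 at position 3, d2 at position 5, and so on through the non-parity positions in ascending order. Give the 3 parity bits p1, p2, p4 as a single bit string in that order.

101

Place data bits at non-power-of-two positions: b3=0, b5=1, b6=0, b7=0.
p1 = XOR of data positions {3,5,7} = 0⊕1⊕0 = 1
p2 = XOR of data positions {3,6,7} = 0⊕0⊕0 = 0
p4 = XOR of data positions {5,6,7} = 1⊕0⊕0 = 1
Parity bits p1,p2,p4 = 101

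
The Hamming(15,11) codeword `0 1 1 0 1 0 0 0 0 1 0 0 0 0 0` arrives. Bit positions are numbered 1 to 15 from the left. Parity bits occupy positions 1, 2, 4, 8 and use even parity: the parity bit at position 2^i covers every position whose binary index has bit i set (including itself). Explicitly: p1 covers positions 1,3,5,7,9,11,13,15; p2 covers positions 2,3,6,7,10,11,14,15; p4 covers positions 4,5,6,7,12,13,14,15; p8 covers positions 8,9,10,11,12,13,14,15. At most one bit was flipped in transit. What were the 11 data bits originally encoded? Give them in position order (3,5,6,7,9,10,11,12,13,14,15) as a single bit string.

s1: b1⊕b3⊕b5⊕b7⊕b9⊕b11⊕b13⊕b15 = 0⊕1⊕1⊕0⊕0⊕0⊕0⊕0 = 0
s2: b2⊕b3⊕b6⊕b7⊕b10⊕b11⊕b14⊕b15 = 1⊕1⊕0⊕0⊕1⊕0⊕0⊕0 = 1
s4: b4⊕b5⊕b6⊕b7⊕b12⊕b13⊕b14⊕b15 = 0⊕1⊕0⊕0⊕0⊕0⊕0⊕0 = 1
s8: b8⊕b9⊕b10⊕b11⊕b12⊕b13⊕b14⊕b15 = 0⊕0⊕1⊕0⊕0⊕0⊕0⊕0 = 1
Syndrome (s8...s1) = 1110 → position 14.
Flip bit 14: corrected codeword = 011010000100010
Data bits at positions 3,5,6,7,9,10,11,12,13,14,15: 11000100010

11000100010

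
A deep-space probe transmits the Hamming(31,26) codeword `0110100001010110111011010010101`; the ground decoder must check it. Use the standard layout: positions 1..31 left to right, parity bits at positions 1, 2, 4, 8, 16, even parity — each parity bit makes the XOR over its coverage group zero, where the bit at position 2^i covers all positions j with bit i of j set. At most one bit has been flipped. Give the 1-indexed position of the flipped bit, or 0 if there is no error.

17

s1: b1⊕b3⊕b5⊕b7⊕b9⊕b11⊕b13⊕b15⊕b17⊕b19⊕b21⊕b23⊕b25⊕b27⊕b29⊕b31 = 0⊕1⊕1⊕0⊕0⊕0⊕0⊕1⊕1⊕1⊕1⊕0⊕0⊕1⊕1⊕1 = 1
s2: b2⊕b3⊕b6⊕b7⊕b10⊕b11⊕b14⊕b15⊕b18⊕b19⊕b22⊕b23⊕b26⊕b27⊕b30⊕b31 = 1⊕1⊕0⊕0⊕1⊕0⊕1⊕1⊕1⊕1⊕1⊕0⊕0⊕1⊕0⊕1 = 0
s4: b4⊕b5⊕b6⊕b7⊕b12⊕b13⊕b14⊕b15⊕b20⊕b21⊕b22⊕b23⊕b28⊕b29⊕b30⊕b31 = 0⊕1⊕0⊕0⊕1⊕0⊕1⊕1⊕0⊕1⊕1⊕0⊕0⊕1⊕0⊕1 = 0
s8: b8⊕b9⊕b10⊕b11⊕b12⊕b13⊕b14⊕b15⊕b24⊕b25⊕b26⊕b27⊕b28⊕b29⊕b30⊕b31 = 0⊕0⊕1⊕0⊕1⊕0⊕1⊕1⊕1⊕0⊕0⊕1⊕0⊕1⊕0⊕1 = 0
s16: b16⊕b17⊕b18⊕b19⊕b20⊕b21⊕b22⊕b23⊕b24⊕b25⊕b26⊕b27⊕b28⊕b29⊕b30⊕b31 = 0⊕1⊕1⊕1⊕0⊕1⊕1⊕0⊕1⊕0⊕0⊕1⊕0⊕1⊕0⊕1 = 1
Syndrome (s16...s1) = 10001 → position 17.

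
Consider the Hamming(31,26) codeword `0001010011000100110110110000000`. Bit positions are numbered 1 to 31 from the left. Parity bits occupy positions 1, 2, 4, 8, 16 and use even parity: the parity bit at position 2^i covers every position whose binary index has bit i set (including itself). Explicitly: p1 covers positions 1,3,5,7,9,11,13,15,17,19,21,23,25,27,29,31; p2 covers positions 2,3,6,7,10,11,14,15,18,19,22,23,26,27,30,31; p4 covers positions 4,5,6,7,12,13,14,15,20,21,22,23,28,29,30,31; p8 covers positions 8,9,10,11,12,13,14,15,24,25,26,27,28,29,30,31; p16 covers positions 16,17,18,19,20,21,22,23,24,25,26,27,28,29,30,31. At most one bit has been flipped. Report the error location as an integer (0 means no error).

s1: b1⊕b3⊕b5⊕b7⊕b9⊕b11⊕b13⊕b15⊕b17⊕b19⊕b21⊕b23⊕b25⊕b27⊕b29⊕b31 = 0⊕0⊕0⊕0⊕1⊕0⊕0⊕0⊕1⊕0⊕1⊕1⊕0⊕0⊕0⊕0 = 0
s2: b2⊕b3⊕b6⊕b7⊕b10⊕b11⊕b14⊕b15⊕b18⊕b19⊕b22⊕b23⊕b26⊕b27⊕b30⊕b31 = 0⊕0⊕1⊕0⊕1⊕0⊕1⊕0⊕1⊕0⊕0⊕1⊕0⊕0⊕0⊕0 = 1
s4: b4⊕b5⊕b6⊕b7⊕b12⊕b13⊕b14⊕b15⊕b20⊕b21⊕b22⊕b23⊕b28⊕b29⊕b30⊕b31 = 1⊕0⊕1⊕0⊕0⊕0⊕1⊕0⊕1⊕1⊕0⊕1⊕0⊕0⊕0⊕0 = 0
s8: b8⊕b9⊕b10⊕b11⊕b12⊕b13⊕b14⊕b15⊕b24⊕b25⊕b26⊕b27⊕b28⊕b29⊕b30⊕b31 = 0⊕1⊕1⊕0⊕0⊕0⊕1⊕0⊕1⊕0⊕0⊕0⊕0⊕0⊕0⊕0 = 0
s16: b16⊕b17⊕b18⊕b19⊕b20⊕b21⊕b22⊕b23⊕b24⊕b25⊕b26⊕b27⊕b28⊕b29⊕b30⊕b31 = 0⊕1⊕1⊕0⊕1⊕1⊕0⊕1⊕1⊕0⊕0⊕0⊕0⊕0⊕0⊕0 = 0
Syndrome (s16...s1) = 00010 → position 2.

2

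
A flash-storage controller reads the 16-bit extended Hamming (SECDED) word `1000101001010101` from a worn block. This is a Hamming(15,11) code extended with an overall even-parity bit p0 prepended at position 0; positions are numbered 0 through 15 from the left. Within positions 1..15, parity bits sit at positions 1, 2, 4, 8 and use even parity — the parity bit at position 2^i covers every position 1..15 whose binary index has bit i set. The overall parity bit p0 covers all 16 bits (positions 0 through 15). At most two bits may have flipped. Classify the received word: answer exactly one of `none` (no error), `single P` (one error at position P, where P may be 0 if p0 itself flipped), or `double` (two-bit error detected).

single 2

s1: b1⊕b3⊕b5⊕b7⊕b9⊕b11⊕b13⊕b15 = 0⊕0⊕0⊕0⊕1⊕1⊕1⊕1 = 0
s2: b2⊕b3⊕b6⊕b7⊕b10⊕b11⊕b14⊕b15 = 0⊕0⊕1⊕0⊕0⊕1⊕0⊕1 = 1
s4: b4⊕b5⊕b6⊕b7⊕b12⊕b13⊕b14⊕b15 = 1⊕0⊕1⊕0⊕0⊕1⊕0⊕1 = 0
s8: b8⊕b9⊕b10⊕b11⊕b12⊕b13⊕b14⊕b15 = 0⊕1⊕0⊕1⊕0⊕1⊕0⊕1 = 0
Syndrome (s8...s1) = 0010 → position 2.
Overall parity (XOR of all 16 bits, including p0): 1⊕0⊕0⊕0⊕1⊕0⊕1⊕0⊕0⊕1⊕0⊕1⊕0⊕1⊕0⊕1 = 1
Overall=1, syndrome position=2 → single-bit error at position 2.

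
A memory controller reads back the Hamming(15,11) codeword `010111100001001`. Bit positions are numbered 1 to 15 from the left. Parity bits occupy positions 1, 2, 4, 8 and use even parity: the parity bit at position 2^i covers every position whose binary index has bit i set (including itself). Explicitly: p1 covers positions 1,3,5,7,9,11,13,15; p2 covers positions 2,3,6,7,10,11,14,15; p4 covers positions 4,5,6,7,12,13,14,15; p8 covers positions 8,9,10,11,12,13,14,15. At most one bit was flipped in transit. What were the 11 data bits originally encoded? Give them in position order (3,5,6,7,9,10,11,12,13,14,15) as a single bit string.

01110001001

s1: b1⊕b3⊕b5⊕b7⊕b9⊕b11⊕b13⊕b15 = 0⊕0⊕1⊕1⊕0⊕0⊕0⊕1 = 1
s2: b2⊕b3⊕b6⊕b7⊕b10⊕b11⊕b14⊕b15 = 1⊕0⊕1⊕1⊕0⊕0⊕0⊕1 = 0
s4: b4⊕b5⊕b6⊕b7⊕b12⊕b13⊕b14⊕b15 = 1⊕1⊕1⊕1⊕1⊕0⊕0⊕1 = 0
s8: b8⊕b9⊕b10⊕b11⊕b12⊕b13⊕b14⊕b15 = 0⊕0⊕0⊕0⊕1⊕0⊕0⊕1 = 0
Syndrome (s8...s1) = 0001 → position 1.
Flip bit 1: corrected codeword = 110111100001001
Data bits at positions 3,5,6,7,9,10,11,12,13,14,15: 01110001001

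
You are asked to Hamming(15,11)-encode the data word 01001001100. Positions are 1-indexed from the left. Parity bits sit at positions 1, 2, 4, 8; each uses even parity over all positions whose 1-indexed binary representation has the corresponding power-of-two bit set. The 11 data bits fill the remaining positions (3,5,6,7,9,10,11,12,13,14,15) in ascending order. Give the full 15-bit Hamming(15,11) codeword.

100110011001100

Place data bits at non-power-of-two positions: b3=0, b5=1, b6=0, b7=0, b9=1, b10=0, b11=0, b12=1, b13=1, b14=0, b15=0.
p1 = XOR of data positions {3,5,7,9,11,13,15} = 0⊕1⊕0⊕1⊕0⊕1⊕0 = 1
p2 = XOR of data positions {3,6,7,10,11,14,15} = 0⊕0⊕0⊕0⊕0⊕0⊕0 = 0
p4 = XOR of data positions {5,6,7,12,13,14,15} = 1⊕0⊕0⊕1⊕1⊕0⊕0 = 1
p8 = XOR of data positions {9,10,11,12,13,14,15} = 1⊕0⊕0⊕1⊕1⊕0⊕0 = 1
Codeword b1..b15 = 100110011001100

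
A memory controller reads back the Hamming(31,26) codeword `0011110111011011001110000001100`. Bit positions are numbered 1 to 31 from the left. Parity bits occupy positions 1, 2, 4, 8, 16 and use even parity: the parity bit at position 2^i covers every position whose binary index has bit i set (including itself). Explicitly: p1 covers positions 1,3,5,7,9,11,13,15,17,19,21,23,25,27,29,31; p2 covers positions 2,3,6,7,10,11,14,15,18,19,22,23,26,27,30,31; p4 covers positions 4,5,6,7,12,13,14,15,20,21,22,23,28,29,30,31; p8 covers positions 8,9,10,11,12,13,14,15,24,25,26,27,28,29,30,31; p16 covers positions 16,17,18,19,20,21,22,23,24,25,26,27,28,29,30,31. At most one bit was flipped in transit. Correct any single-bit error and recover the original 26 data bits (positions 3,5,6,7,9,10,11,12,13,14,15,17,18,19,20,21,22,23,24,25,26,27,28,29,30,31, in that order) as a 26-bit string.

s1: b1⊕b3⊕b5⊕b7⊕b9⊕b11⊕b13⊕b15⊕b17⊕b19⊕b21⊕b23⊕b25⊕b27⊕b29⊕b31 = 0⊕1⊕1⊕0⊕1⊕0⊕1⊕1⊕0⊕1⊕1⊕0⊕0⊕0⊕1⊕0 = 0
s2: b2⊕b3⊕b6⊕b7⊕b10⊕b11⊕b14⊕b15⊕b18⊕b19⊕b22⊕b23⊕b26⊕b27⊕b30⊕b31 = 0⊕1⊕1⊕0⊕1⊕0⊕0⊕1⊕0⊕1⊕0⊕0⊕0⊕0⊕0⊕0 = 1
s4: b4⊕b5⊕b6⊕b7⊕b12⊕b13⊕b14⊕b15⊕b20⊕b21⊕b22⊕b23⊕b28⊕b29⊕b30⊕b31 = 1⊕1⊕1⊕0⊕1⊕1⊕0⊕1⊕1⊕1⊕0⊕0⊕1⊕1⊕0⊕0 = 0
s8: b8⊕b9⊕b10⊕b11⊕b12⊕b13⊕b14⊕b15⊕b24⊕b25⊕b26⊕b27⊕b28⊕b29⊕b30⊕b31 = 1⊕1⊕1⊕0⊕1⊕1⊕0⊕1⊕0⊕0⊕0⊕0⊕1⊕1⊕0⊕0 = 0
s16: b16⊕b17⊕b18⊕b19⊕b20⊕b21⊕b22⊕b23⊕b24⊕b25⊕b26⊕b27⊕b28⊕b29⊕b30⊕b31 = 1⊕0⊕0⊕1⊕1⊕1⊕0⊕0⊕0⊕0⊕0⊕0⊕1⊕1⊕0⊕0 = 0
Syndrome (s16...s1) = 00010 → position 2.
Flip bit 2: corrected codeword = 0111110111011011001110000001100
Data bits at positions 3,5,6,7,9,10,11,12,13,14,15,17,18,19,20,21,22,23,24,25,26,27,28,29,30,31: 11101101101001110000001100

11101101101001110000001100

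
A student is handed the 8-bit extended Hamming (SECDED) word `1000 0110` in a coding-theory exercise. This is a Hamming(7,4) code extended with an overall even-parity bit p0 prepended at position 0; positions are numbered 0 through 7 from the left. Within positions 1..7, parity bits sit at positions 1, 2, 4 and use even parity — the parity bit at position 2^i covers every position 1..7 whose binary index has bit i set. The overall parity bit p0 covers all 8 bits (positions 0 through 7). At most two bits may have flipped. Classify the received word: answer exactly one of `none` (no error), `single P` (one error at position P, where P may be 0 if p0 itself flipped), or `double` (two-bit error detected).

s1: b1⊕b3⊕b5⊕b7 = 0⊕0⊕1⊕0 = 1
s2: b2⊕b3⊕b6⊕b7 = 0⊕0⊕1⊕0 = 1
s4: b4⊕b5⊕b6⊕b7 = 0⊕1⊕1⊕0 = 0
Syndrome (s4...s1) = 011 → position 3.
Overall parity (XOR of all 8 bits, including p0): 1⊕0⊕0⊕0⊕0⊕1⊕1⊕0 = 1
Overall=1, syndrome position=3 → single-bit error at position 3.

single 3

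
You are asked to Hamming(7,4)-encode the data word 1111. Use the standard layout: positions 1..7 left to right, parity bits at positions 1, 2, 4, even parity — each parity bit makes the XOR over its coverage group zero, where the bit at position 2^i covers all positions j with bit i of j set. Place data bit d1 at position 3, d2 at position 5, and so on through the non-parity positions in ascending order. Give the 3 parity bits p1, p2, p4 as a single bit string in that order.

111

Place data bits at non-power-of-two positions: b3=1, b5=1, b6=1, b7=1.
p1 = XOR of data positions {3,5,7} = 1⊕1⊕1 = 1
p2 = XOR of data positions {3,6,7} = 1⊕1⊕1 = 1
p4 = XOR of data positions {5,6,7} = 1⊕1⊕1 = 1
Parity bits p1,p2,p4 = 111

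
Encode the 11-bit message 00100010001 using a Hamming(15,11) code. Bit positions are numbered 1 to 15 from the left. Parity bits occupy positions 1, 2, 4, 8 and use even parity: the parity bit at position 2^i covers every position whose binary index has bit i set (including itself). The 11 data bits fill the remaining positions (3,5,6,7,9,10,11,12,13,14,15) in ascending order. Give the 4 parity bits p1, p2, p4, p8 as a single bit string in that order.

Place data bits at non-power-of-two positions: b3=0, b5=0, b6=1, b7=0, b9=0, b10=0, b11=1, b12=0, b13=0, b14=0, b15=1.
p1 = XOR of data positions {3,5,7,9,11,13,15} = 0⊕0⊕0⊕0⊕1⊕0⊕1 = 0
p2 = XOR of data positions {3,6,7,10,11,14,15} = 0⊕1⊕0⊕0⊕1⊕0⊕1 = 1
p4 = XOR of data positions {5,6,7,12,13,14,15} = 0⊕1⊕0⊕0⊕0⊕0⊕1 = 0
p8 = XOR of data positions {9,10,11,12,13,14,15} = 0⊕0⊕1⊕0⊕0⊕0⊕1 = 0
Parity bits p1,p2,p4,p8 = 0100

0100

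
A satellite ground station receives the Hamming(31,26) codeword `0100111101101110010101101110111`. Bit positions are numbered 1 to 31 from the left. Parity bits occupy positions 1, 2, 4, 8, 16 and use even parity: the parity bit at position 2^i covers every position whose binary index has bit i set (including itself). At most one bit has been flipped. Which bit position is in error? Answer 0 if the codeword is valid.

0

s1: b1⊕b3⊕b5⊕b7⊕b9⊕b11⊕b13⊕b15⊕b17⊕b19⊕b21⊕b23⊕b25⊕b27⊕b29⊕b31 = 0⊕0⊕1⊕1⊕0⊕1⊕1⊕1⊕0⊕0⊕0⊕1⊕1⊕1⊕1⊕1 = 0
s2: b2⊕b3⊕b6⊕b7⊕b10⊕b11⊕b14⊕b15⊕b18⊕b19⊕b22⊕b23⊕b26⊕b27⊕b30⊕b31 = 1⊕0⊕1⊕1⊕1⊕1⊕1⊕1⊕1⊕0⊕1⊕1⊕1⊕1⊕1⊕1 = 0
s4: b4⊕b5⊕b6⊕b7⊕b12⊕b13⊕b14⊕b15⊕b20⊕b21⊕b22⊕b23⊕b28⊕b29⊕b30⊕b31 = 0⊕1⊕1⊕1⊕0⊕1⊕1⊕1⊕1⊕0⊕1⊕1⊕0⊕1⊕1⊕1 = 0
s8: b8⊕b9⊕b10⊕b11⊕b12⊕b13⊕b14⊕b15⊕b24⊕b25⊕b26⊕b27⊕b28⊕b29⊕b30⊕b31 = 1⊕0⊕1⊕1⊕0⊕1⊕1⊕1⊕0⊕1⊕1⊕1⊕0⊕1⊕1⊕1 = 0
s16: b16⊕b17⊕b18⊕b19⊕b20⊕b21⊕b22⊕b23⊕b24⊕b25⊕b26⊕b27⊕b28⊕b29⊕b30⊕b31 = 0⊕0⊕1⊕0⊕1⊕0⊕1⊕1⊕0⊕1⊕1⊕1⊕0⊕1⊕1⊕1 = 0
Syndrome (s16...s1) = 00000 → position 0 (no error).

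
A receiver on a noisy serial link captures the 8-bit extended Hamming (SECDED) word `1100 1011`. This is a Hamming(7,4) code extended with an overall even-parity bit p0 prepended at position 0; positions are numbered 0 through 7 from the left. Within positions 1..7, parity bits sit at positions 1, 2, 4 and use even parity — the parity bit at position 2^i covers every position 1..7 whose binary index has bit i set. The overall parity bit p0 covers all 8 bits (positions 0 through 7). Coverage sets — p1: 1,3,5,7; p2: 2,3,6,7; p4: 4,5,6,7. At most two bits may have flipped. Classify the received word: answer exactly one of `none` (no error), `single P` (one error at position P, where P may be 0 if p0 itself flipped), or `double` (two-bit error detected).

single 4

s1: b1⊕b3⊕b5⊕b7 = 1⊕0⊕0⊕1 = 0
s2: b2⊕b3⊕b6⊕b7 = 0⊕0⊕1⊕1 = 0
s4: b4⊕b5⊕b6⊕b7 = 1⊕0⊕1⊕1 = 1
Syndrome (s4...s1) = 100 → position 4.
Overall parity (XOR of all 8 bits, including p0): 1⊕1⊕0⊕0⊕1⊕0⊕1⊕1 = 1
Overall=1, syndrome position=4 → single-bit error at position 4.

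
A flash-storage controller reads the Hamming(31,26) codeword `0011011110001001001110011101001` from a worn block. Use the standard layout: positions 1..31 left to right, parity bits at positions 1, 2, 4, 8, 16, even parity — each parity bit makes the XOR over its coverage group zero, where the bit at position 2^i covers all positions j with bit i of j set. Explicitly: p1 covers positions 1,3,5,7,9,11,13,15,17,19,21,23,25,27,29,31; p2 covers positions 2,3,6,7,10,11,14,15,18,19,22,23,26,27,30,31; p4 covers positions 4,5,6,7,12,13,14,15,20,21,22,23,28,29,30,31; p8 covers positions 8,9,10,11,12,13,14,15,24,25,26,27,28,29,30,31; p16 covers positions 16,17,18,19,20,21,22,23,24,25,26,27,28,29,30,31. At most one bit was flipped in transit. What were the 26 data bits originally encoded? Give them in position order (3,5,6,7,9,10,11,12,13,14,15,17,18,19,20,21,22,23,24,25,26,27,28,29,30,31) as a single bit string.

10111000100001110011101001

s1: b1⊕b3⊕b5⊕b7⊕b9⊕b11⊕b13⊕b15⊕b17⊕b19⊕b21⊕b23⊕b25⊕b27⊕b29⊕b31 = 0⊕1⊕0⊕1⊕1⊕0⊕1⊕0⊕0⊕1⊕1⊕0⊕1⊕0⊕0⊕1 = 0
s2: b2⊕b3⊕b6⊕b7⊕b10⊕b11⊕b14⊕b15⊕b18⊕b19⊕b22⊕b23⊕b26⊕b27⊕b30⊕b31 = 0⊕1⊕1⊕1⊕0⊕0⊕0⊕0⊕0⊕1⊕0⊕0⊕1⊕0⊕0⊕1 = 0
s4: b4⊕b5⊕b6⊕b7⊕b12⊕b13⊕b14⊕b15⊕b20⊕b21⊕b22⊕b23⊕b28⊕b29⊕b30⊕b31 = 1⊕0⊕1⊕1⊕0⊕1⊕0⊕0⊕1⊕1⊕0⊕0⊕1⊕0⊕0⊕1 = 0
s8: b8⊕b9⊕b10⊕b11⊕b12⊕b13⊕b14⊕b15⊕b24⊕b25⊕b26⊕b27⊕b28⊕b29⊕b30⊕b31 = 1⊕1⊕0⊕0⊕0⊕1⊕0⊕0⊕1⊕1⊕1⊕0⊕1⊕0⊕0⊕1 = 0
s16: b16⊕b17⊕b18⊕b19⊕b20⊕b21⊕b22⊕b23⊕b24⊕b25⊕b26⊕b27⊕b28⊕b29⊕b30⊕b31 = 1⊕0⊕0⊕1⊕1⊕1⊕0⊕0⊕1⊕1⊕1⊕0⊕1⊕0⊕0⊕1 = 1
Syndrome (s16...s1) = 10000 → position 16.
Flip bit 16: corrected codeword = 0011011110001000001110011101001
Data bits at positions 3,5,6,7,9,10,11,12,13,14,15,17,18,19,20,21,22,23,24,25,26,27,28,29,30,31: 10111000100001110011101001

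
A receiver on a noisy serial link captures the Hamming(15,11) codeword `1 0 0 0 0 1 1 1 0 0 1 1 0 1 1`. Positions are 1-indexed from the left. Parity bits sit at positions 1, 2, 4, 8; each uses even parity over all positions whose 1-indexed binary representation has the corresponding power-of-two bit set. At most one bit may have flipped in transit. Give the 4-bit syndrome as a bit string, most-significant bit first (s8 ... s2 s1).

s1: b1⊕b3⊕b5⊕b7⊕b9⊕b11⊕b13⊕b15 = 1⊕0⊕0⊕1⊕0⊕1⊕0⊕1 = 0
s2: b2⊕b3⊕b6⊕b7⊕b10⊕b11⊕b14⊕b15 = 0⊕0⊕1⊕1⊕0⊕1⊕1⊕1 = 1
s4: b4⊕b5⊕b6⊕b7⊕b12⊕b13⊕b14⊕b15 = 0⊕0⊕1⊕1⊕1⊕0⊕1⊕1 = 1
s8: b8⊕b9⊕b10⊕b11⊕b12⊕b13⊕b14⊕b15 = 1⊕0⊕0⊕1⊕1⊕0⊕1⊕1 = 1
Syndrome (s8...s1) = 1110 → position 14.

1110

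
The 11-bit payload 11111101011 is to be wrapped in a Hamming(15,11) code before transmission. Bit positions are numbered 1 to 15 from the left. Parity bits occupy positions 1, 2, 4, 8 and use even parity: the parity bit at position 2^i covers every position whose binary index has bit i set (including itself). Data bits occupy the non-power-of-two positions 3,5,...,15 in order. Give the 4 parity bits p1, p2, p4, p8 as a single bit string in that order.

1001

Place data bits at non-power-of-two positions: b3=1, b5=1, b6=1, b7=1, b9=1, b10=1, b11=0, b12=1, b13=0, b14=1, b15=1.
p1 = XOR of data positions {3,5,7,9,11,13,15} = 1⊕1⊕1⊕1⊕0⊕0⊕1 = 1
p2 = XOR of data positions {3,6,7,10,11,14,15} = 1⊕1⊕1⊕1⊕0⊕1⊕1 = 0
p4 = XOR of data positions {5,6,7,12,13,14,15} = 1⊕1⊕1⊕1⊕0⊕1⊕1 = 0
p8 = XOR of data positions {9,10,11,12,13,14,15} = 1⊕1⊕0⊕1⊕0⊕1⊕1 = 1
Parity bits p1,p2,p4,p8 = 1001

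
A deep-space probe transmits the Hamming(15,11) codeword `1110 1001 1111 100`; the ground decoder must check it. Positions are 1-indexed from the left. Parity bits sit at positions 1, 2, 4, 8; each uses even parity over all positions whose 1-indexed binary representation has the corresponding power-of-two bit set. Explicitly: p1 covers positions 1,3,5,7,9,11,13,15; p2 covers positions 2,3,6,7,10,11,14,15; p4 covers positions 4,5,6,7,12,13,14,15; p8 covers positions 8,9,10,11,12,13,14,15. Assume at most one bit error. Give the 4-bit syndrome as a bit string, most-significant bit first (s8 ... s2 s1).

s1: b1⊕b3⊕b5⊕b7⊕b9⊕b11⊕b13⊕b15 = 1⊕1⊕1⊕0⊕1⊕1⊕1⊕0 = 0
s2: b2⊕b3⊕b6⊕b7⊕b10⊕b11⊕b14⊕b15 = 1⊕1⊕0⊕0⊕1⊕1⊕0⊕0 = 0
s4: b4⊕b5⊕b6⊕b7⊕b12⊕b13⊕b14⊕b15 = 0⊕1⊕0⊕0⊕1⊕1⊕0⊕0 = 1
s8: b8⊕b9⊕b10⊕b11⊕b12⊕b13⊕b14⊕b15 = 1⊕1⊕1⊕1⊕1⊕1⊕0⊕0 = 0
Syndrome (s8...s1) = 0100 → position 4.

0100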